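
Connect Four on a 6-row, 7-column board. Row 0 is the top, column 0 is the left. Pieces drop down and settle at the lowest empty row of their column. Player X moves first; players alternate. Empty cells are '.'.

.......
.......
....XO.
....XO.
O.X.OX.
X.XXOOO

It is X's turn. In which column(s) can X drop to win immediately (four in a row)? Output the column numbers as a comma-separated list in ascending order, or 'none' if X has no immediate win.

col 0: drop X → no win
col 1: drop X → WIN!
col 2: drop X → no win
col 3: drop X → no win
col 4: drop X → no win
col 5: drop X → no win
col 6: drop X → no win

Answer: 1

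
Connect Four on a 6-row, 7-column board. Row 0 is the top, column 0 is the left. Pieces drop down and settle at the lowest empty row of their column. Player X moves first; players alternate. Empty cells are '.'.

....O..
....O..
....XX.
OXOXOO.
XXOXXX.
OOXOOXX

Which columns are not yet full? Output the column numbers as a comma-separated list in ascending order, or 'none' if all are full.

Answer: 0,1,2,3,5,6

Derivation:
col 0: top cell = '.' → open
col 1: top cell = '.' → open
col 2: top cell = '.' → open
col 3: top cell = '.' → open
col 4: top cell = 'O' → FULL
col 5: top cell = '.' → open
col 6: top cell = '.' → open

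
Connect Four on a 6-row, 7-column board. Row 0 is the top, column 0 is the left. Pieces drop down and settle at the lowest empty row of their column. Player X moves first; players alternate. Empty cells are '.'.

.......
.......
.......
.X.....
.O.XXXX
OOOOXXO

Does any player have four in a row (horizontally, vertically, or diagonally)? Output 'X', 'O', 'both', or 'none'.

both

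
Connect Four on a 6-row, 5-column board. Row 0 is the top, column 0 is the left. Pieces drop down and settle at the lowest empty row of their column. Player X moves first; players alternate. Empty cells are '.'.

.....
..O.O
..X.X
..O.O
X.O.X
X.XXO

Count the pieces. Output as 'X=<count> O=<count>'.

X=7 O=6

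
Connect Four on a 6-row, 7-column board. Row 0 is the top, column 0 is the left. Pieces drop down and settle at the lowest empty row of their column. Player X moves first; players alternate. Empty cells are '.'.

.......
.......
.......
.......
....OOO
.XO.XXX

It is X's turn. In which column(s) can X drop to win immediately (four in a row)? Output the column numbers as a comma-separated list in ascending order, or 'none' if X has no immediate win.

col 0: drop X → no win
col 1: drop X → no win
col 2: drop X → no win
col 3: drop X → WIN!
col 4: drop X → no win
col 5: drop X → no win
col 6: drop X → no win

Answer: 3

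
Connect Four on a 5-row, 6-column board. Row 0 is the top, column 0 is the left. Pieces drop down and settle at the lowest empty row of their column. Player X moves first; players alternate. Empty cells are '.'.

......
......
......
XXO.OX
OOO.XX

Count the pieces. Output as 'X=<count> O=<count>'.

X=5 O=5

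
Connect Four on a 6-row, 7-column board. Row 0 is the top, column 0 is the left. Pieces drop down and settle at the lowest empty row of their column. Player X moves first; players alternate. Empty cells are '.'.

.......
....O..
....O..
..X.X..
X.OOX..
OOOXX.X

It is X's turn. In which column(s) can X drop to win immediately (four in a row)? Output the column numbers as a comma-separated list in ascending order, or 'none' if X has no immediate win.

Answer: 5

Derivation:
col 0: drop X → no win
col 1: drop X → no win
col 2: drop X → no win
col 3: drop X → no win
col 4: drop X → no win
col 5: drop X → WIN!
col 6: drop X → no win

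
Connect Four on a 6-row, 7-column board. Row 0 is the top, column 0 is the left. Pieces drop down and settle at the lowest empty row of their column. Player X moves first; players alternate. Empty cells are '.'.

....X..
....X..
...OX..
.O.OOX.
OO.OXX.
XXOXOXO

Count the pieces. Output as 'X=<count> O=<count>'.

X=10 O=10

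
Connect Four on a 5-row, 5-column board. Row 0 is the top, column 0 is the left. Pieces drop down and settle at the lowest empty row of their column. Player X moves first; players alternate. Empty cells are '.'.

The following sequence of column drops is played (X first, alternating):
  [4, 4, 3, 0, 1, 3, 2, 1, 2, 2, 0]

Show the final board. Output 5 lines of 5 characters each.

Move 1: X drops in col 4, lands at row 4
Move 2: O drops in col 4, lands at row 3
Move 3: X drops in col 3, lands at row 4
Move 4: O drops in col 0, lands at row 4
Move 5: X drops in col 1, lands at row 4
Move 6: O drops in col 3, lands at row 3
Move 7: X drops in col 2, lands at row 4
Move 8: O drops in col 1, lands at row 3
Move 9: X drops in col 2, lands at row 3
Move 10: O drops in col 2, lands at row 2
Move 11: X drops in col 0, lands at row 3

Answer: .....
.....
..O..
XOXOO
OXXXX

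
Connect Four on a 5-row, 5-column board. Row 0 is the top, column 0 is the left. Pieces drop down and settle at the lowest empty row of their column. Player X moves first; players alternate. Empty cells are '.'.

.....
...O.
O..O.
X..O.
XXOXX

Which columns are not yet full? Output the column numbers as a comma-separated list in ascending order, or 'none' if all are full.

col 0: top cell = '.' → open
col 1: top cell = '.' → open
col 2: top cell = '.' → open
col 3: top cell = '.' → open
col 4: top cell = '.' → open

Answer: 0,1,2,3,4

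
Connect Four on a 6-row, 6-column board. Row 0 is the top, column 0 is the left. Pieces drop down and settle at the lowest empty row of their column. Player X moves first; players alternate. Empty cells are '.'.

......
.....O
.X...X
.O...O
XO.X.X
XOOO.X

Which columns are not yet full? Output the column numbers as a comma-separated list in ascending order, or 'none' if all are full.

Answer: 0,1,2,3,4,5

Derivation:
col 0: top cell = '.' → open
col 1: top cell = '.' → open
col 2: top cell = '.' → open
col 3: top cell = '.' → open
col 4: top cell = '.' → open
col 5: top cell = '.' → open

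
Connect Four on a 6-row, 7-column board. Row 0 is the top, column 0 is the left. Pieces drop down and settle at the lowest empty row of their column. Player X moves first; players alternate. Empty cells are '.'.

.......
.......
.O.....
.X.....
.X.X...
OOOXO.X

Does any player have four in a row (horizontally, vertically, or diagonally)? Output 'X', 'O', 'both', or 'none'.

none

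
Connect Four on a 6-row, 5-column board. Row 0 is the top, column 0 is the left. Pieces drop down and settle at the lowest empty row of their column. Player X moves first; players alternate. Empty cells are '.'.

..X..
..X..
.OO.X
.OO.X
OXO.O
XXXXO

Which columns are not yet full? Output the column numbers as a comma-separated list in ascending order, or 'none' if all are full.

Answer: 0,1,3,4

Derivation:
col 0: top cell = '.' → open
col 1: top cell = '.' → open
col 2: top cell = 'X' → FULL
col 3: top cell = '.' → open
col 4: top cell = '.' → open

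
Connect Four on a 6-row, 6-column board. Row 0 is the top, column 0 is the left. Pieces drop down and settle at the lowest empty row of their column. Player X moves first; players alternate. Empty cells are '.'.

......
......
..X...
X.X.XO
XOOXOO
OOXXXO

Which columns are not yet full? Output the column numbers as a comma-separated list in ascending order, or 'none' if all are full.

Answer: 0,1,2,3,4,5

Derivation:
col 0: top cell = '.' → open
col 1: top cell = '.' → open
col 2: top cell = '.' → open
col 3: top cell = '.' → open
col 4: top cell = '.' → open
col 5: top cell = '.' → open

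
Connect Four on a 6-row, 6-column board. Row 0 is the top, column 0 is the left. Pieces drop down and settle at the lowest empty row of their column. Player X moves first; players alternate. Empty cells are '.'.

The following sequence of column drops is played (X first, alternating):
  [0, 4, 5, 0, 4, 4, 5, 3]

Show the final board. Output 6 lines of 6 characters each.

Move 1: X drops in col 0, lands at row 5
Move 2: O drops in col 4, lands at row 5
Move 3: X drops in col 5, lands at row 5
Move 4: O drops in col 0, lands at row 4
Move 5: X drops in col 4, lands at row 4
Move 6: O drops in col 4, lands at row 3
Move 7: X drops in col 5, lands at row 4
Move 8: O drops in col 3, lands at row 5

Answer: ......
......
......
....O.
O...XX
X..OOX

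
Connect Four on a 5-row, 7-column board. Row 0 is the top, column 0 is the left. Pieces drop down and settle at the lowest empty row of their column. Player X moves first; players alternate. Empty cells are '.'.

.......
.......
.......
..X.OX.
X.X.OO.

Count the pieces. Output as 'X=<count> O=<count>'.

X=4 O=3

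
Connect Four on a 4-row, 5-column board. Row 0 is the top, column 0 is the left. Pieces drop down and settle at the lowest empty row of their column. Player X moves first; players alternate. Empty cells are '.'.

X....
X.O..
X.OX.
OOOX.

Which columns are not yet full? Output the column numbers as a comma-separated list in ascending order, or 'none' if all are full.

Answer: 1,2,3,4

Derivation:
col 0: top cell = 'X' → FULL
col 1: top cell = '.' → open
col 2: top cell = '.' → open
col 3: top cell = '.' → open
col 4: top cell = '.' → open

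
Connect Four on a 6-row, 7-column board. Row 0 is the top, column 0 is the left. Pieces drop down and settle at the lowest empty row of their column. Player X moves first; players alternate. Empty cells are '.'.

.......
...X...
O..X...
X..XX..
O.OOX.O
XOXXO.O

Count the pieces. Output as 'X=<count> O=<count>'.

X=9 O=8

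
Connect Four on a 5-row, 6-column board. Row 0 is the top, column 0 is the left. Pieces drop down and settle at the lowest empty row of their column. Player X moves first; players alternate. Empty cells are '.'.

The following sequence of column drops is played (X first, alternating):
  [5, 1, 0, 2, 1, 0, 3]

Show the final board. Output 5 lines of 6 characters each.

Move 1: X drops in col 5, lands at row 4
Move 2: O drops in col 1, lands at row 4
Move 3: X drops in col 0, lands at row 4
Move 4: O drops in col 2, lands at row 4
Move 5: X drops in col 1, lands at row 3
Move 6: O drops in col 0, lands at row 3
Move 7: X drops in col 3, lands at row 4

Answer: ......
......
......
OX....
XOOX.X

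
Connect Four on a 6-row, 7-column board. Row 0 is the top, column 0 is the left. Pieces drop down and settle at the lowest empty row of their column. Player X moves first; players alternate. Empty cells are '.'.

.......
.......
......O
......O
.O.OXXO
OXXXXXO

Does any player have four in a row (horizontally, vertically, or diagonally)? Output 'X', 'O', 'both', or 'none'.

both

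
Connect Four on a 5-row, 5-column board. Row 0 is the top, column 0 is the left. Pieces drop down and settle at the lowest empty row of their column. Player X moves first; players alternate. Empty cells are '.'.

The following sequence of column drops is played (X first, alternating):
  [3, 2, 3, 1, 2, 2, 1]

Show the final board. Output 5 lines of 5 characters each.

Answer: .....
.....
..O..
.XXX.
.OOX.

Derivation:
Move 1: X drops in col 3, lands at row 4
Move 2: O drops in col 2, lands at row 4
Move 3: X drops in col 3, lands at row 3
Move 4: O drops in col 1, lands at row 4
Move 5: X drops in col 2, lands at row 3
Move 6: O drops in col 2, lands at row 2
Move 7: X drops in col 1, lands at row 3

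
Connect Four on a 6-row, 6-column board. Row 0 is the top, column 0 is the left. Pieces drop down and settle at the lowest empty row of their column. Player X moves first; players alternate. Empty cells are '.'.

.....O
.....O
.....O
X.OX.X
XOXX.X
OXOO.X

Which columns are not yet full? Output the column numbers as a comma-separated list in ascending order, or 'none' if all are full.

col 0: top cell = '.' → open
col 1: top cell = '.' → open
col 2: top cell = '.' → open
col 3: top cell = '.' → open
col 4: top cell = '.' → open
col 5: top cell = 'O' → FULL

Answer: 0,1,2,3,4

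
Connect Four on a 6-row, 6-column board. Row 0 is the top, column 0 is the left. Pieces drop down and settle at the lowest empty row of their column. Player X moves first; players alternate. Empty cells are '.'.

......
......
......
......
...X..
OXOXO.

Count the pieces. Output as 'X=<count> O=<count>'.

X=3 O=3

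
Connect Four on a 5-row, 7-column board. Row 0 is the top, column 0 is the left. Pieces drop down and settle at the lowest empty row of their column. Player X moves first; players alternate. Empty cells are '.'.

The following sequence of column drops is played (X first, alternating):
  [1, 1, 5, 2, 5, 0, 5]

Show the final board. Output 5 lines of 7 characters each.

Answer: .......
.......
.....X.
.O...X.
OXO..X.

Derivation:
Move 1: X drops in col 1, lands at row 4
Move 2: O drops in col 1, lands at row 3
Move 3: X drops in col 5, lands at row 4
Move 4: O drops in col 2, lands at row 4
Move 5: X drops in col 5, lands at row 3
Move 6: O drops in col 0, lands at row 4
Move 7: X drops in col 5, lands at row 2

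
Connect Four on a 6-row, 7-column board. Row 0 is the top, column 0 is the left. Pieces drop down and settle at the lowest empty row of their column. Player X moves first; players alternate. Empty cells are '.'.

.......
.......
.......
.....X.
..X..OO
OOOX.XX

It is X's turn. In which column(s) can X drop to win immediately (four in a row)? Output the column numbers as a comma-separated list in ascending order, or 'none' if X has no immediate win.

col 0: drop X → no win
col 1: drop X → no win
col 2: drop X → no win
col 3: drop X → no win
col 4: drop X → WIN!
col 5: drop X → no win
col 6: drop X → no win

Answer: 4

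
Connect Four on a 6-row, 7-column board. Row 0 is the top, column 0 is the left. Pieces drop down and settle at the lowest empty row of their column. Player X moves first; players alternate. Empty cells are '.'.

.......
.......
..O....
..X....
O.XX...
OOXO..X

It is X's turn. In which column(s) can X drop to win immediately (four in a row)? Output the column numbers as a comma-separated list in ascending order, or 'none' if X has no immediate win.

Answer: none

Derivation:
col 0: drop X → no win
col 1: drop X → no win
col 2: drop X → no win
col 3: drop X → no win
col 4: drop X → no win
col 5: drop X → no win
col 6: drop X → no win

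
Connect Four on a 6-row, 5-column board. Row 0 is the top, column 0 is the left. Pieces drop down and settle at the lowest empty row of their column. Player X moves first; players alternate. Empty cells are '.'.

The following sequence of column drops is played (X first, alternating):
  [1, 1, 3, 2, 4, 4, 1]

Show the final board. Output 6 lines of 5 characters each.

Move 1: X drops in col 1, lands at row 5
Move 2: O drops in col 1, lands at row 4
Move 3: X drops in col 3, lands at row 5
Move 4: O drops in col 2, lands at row 5
Move 5: X drops in col 4, lands at row 5
Move 6: O drops in col 4, lands at row 4
Move 7: X drops in col 1, lands at row 3

Answer: .....
.....
.....
.X...
.O..O
.XOXX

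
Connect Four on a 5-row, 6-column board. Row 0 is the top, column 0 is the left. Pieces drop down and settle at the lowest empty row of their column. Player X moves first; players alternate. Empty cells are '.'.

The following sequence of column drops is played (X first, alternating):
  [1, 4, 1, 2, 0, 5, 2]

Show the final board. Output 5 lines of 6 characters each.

Answer: ......
......
......
.XX...
XXO.OO

Derivation:
Move 1: X drops in col 1, lands at row 4
Move 2: O drops in col 4, lands at row 4
Move 3: X drops in col 1, lands at row 3
Move 4: O drops in col 2, lands at row 4
Move 5: X drops in col 0, lands at row 4
Move 6: O drops in col 5, lands at row 4
Move 7: X drops in col 2, lands at row 3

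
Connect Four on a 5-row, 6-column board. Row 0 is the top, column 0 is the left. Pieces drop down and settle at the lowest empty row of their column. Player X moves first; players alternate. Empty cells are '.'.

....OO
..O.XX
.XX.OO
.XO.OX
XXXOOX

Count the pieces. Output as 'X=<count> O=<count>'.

X=10 O=9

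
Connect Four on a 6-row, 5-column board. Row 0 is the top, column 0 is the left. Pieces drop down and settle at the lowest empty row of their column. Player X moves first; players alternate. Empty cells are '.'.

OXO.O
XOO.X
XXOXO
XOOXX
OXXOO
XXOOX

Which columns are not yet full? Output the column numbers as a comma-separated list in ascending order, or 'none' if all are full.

col 0: top cell = 'O' → FULL
col 1: top cell = 'X' → FULL
col 2: top cell = 'O' → FULL
col 3: top cell = '.' → open
col 4: top cell = 'O' → FULL

Answer: 3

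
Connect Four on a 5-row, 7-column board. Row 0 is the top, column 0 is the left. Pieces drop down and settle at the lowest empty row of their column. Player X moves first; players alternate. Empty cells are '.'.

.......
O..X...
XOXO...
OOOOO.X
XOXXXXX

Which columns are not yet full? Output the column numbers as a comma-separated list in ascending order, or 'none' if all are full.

Answer: 0,1,2,3,4,5,6

Derivation:
col 0: top cell = '.' → open
col 1: top cell = '.' → open
col 2: top cell = '.' → open
col 3: top cell = '.' → open
col 4: top cell = '.' → open
col 5: top cell = '.' → open
col 6: top cell = '.' → open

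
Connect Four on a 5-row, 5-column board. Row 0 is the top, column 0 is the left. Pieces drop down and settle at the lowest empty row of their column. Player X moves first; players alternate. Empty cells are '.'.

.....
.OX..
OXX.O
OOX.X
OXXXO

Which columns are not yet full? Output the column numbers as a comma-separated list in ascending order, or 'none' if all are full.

Answer: 0,1,2,3,4

Derivation:
col 0: top cell = '.' → open
col 1: top cell = '.' → open
col 2: top cell = '.' → open
col 3: top cell = '.' → open
col 4: top cell = '.' → open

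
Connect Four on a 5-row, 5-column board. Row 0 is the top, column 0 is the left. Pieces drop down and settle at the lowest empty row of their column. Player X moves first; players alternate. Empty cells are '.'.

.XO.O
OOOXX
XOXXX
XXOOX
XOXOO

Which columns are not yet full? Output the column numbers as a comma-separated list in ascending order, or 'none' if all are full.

col 0: top cell = '.' → open
col 1: top cell = 'X' → FULL
col 2: top cell = 'O' → FULL
col 3: top cell = '.' → open
col 4: top cell = 'O' → FULL

Answer: 0,3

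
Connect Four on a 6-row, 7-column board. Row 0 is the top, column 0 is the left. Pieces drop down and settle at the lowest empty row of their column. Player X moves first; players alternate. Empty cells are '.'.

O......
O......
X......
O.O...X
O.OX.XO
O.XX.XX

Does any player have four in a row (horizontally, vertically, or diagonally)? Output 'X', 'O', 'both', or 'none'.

none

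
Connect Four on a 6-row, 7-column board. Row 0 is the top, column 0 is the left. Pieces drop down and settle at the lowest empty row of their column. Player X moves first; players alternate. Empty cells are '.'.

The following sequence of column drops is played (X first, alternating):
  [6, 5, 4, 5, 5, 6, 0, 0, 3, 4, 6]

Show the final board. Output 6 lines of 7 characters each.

Move 1: X drops in col 6, lands at row 5
Move 2: O drops in col 5, lands at row 5
Move 3: X drops in col 4, lands at row 5
Move 4: O drops in col 5, lands at row 4
Move 5: X drops in col 5, lands at row 3
Move 6: O drops in col 6, lands at row 4
Move 7: X drops in col 0, lands at row 5
Move 8: O drops in col 0, lands at row 4
Move 9: X drops in col 3, lands at row 5
Move 10: O drops in col 4, lands at row 4
Move 11: X drops in col 6, lands at row 3

Answer: .......
.......
.......
.....XX
O...OOO
X..XXOX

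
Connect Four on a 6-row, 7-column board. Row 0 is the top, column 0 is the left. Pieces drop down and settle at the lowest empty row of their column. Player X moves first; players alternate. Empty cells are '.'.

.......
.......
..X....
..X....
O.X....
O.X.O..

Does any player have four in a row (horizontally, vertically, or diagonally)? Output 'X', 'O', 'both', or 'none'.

X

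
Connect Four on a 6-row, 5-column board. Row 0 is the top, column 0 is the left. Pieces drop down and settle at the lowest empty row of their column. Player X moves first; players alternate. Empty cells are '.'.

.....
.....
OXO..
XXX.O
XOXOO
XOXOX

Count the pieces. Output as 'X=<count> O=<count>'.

X=9 O=8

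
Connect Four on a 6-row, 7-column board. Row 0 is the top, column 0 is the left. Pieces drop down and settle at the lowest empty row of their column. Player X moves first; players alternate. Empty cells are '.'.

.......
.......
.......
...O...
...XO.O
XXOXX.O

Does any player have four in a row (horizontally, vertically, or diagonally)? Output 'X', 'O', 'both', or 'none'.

none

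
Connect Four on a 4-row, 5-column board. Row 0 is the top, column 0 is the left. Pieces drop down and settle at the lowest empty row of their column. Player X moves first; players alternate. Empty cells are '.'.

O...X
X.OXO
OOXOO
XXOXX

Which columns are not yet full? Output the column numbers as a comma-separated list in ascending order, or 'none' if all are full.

col 0: top cell = 'O' → FULL
col 1: top cell = '.' → open
col 2: top cell = '.' → open
col 3: top cell = '.' → open
col 4: top cell = 'X' → FULL

Answer: 1,2,3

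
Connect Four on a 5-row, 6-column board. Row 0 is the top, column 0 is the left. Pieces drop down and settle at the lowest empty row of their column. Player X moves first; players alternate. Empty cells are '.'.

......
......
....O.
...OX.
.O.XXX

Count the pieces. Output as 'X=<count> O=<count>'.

X=4 O=3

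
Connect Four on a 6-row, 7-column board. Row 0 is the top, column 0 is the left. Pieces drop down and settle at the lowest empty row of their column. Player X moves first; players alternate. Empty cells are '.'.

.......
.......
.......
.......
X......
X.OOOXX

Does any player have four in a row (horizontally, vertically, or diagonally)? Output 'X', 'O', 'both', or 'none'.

none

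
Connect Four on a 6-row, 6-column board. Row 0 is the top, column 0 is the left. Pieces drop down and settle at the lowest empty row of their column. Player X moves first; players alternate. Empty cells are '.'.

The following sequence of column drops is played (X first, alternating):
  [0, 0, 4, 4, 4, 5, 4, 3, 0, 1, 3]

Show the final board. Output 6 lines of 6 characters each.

Move 1: X drops in col 0, lands at row 5
Move 2: O drops in col 0, lands at row 4
Move 3: X drops in col 4, lands at row 5
Move 4: O drops in col 4, lands at row 4
Move 5: X drops in col 4, lands at row 3
Move 6: O drops in col 5, lands at row 5
Move 7: X drops in col 4, lands at row 2
Move 8: O drops in col 3, lands at row 5
Move 9: X drops in col 0, lands at row 3
Move 10: O drops in col 1, lands at row 5
Move 11: X drops in col 3, lands at row 4

Answer: ......
......
....X.
X...X.
O..XO.
XO.OXO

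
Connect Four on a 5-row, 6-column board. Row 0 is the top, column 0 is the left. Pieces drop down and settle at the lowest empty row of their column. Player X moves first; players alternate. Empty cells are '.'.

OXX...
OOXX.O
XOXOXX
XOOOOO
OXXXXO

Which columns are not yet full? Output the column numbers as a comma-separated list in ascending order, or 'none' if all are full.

Answer: 3,4,5

Derivation:
col 0: top cell = 'O' → FULL
col 1: top cell = 'X' → FULL
col 2: top cell = 'X' → FULL
col 3: top cell = '.' → open
col 4: top cell = '.' → open
col 5: top cell = '.' → open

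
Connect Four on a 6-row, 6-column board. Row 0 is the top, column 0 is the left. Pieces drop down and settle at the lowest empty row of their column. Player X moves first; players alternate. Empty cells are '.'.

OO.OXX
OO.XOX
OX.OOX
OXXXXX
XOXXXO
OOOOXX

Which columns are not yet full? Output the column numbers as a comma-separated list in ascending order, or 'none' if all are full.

col 0: top cell = 'O' → FULL
col 1: top cell = 'O' → FULL
col 2: top cell = '.' → open
col 3: top cell = 'O' → FULL
col 4: top cell = 'X' → FULL
col 5: top cell = 'X' → FULL

Answer: 2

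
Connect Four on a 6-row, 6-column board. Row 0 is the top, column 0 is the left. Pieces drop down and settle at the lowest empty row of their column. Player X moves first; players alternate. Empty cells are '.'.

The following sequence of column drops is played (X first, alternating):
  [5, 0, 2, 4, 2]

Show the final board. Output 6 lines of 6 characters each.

Answer: ......
......
......
......
..X...
O.X.OX

Derivation:
Move 1: X drops in col 5, lands at row 5
Move 2: O drops in col 0, lands at row 5
Move 3: X drops in col 2, lands at row 5
Move 4: O drops in col 4, lands at row 5
Move 5: X drops in col 2, lands at row 4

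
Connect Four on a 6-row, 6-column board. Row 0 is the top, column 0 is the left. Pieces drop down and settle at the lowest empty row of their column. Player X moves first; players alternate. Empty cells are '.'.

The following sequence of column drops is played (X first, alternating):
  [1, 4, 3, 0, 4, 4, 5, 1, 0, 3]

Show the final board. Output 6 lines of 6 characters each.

Move 1: X drops in col 1, lands at row 5
Move 2: O drops in col 4, lands at row 5
Move 3: X drops in col 3, lands at row 5
Move 4: O drops in col 0, lands at row 5
Move 5: X drops in col 4, lands at row 4
Move 6: O drops in col 4, lands at row 3
Move 7: X drops in col 5, lands at row 5
Move 8: O drops in col 1, lands at row 4
Move 9: X drops in col 0, lands at row 4
Move 10: O drops in col 3, lands at row 4

Answer: ......
......
......
....O.
XO.OX.
OX.XOX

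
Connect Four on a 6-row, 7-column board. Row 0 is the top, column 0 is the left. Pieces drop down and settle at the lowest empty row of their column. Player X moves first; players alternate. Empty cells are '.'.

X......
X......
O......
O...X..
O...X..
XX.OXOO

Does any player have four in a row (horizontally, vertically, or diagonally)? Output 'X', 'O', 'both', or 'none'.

none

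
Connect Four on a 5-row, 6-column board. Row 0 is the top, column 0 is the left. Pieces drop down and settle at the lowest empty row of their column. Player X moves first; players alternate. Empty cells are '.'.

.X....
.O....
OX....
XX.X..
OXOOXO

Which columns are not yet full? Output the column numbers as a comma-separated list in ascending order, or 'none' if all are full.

col 0: top cell = '.' → open
col 1: top cell = 'X' → FULL
col 2: top cell = '.' → open
col 3: top cell = '.' → open
col 4: top cell = '.' → open
col 5: top cell = '.' → open

Answer: 0,2,3,4,5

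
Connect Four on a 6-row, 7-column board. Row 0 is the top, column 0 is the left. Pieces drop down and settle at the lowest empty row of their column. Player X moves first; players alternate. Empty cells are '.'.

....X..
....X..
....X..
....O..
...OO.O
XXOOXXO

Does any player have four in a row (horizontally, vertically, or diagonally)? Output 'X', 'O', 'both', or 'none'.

none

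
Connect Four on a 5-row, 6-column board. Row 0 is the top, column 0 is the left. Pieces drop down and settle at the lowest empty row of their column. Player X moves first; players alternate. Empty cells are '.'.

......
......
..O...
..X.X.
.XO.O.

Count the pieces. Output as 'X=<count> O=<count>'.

X=3 O=3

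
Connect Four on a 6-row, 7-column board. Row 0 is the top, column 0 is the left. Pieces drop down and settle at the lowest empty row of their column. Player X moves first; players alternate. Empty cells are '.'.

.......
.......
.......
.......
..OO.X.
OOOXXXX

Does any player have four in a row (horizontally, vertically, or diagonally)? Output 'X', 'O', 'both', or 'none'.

X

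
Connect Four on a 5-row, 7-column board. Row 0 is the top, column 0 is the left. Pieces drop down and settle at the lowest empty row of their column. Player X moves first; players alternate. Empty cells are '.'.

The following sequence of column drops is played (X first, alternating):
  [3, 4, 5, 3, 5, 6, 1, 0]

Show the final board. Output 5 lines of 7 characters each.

Move 1: X drops in col 3, lands at row 4
Move 2: O drops in col 4, lands at row 4
Move 3: X drops in col 5, lands at row 4
Move 4: O drops in col 3, lands at row 3
Move 5: X drops in col 5, lands at row 3
Move 6: O drops in col 6, lands at row 4
Move 7: X drops in col 1, lands at row 4
Move 8: O drops in col 0, lands at row 4

Answer: .......
.......
.......
...O.X.
OX.XOXO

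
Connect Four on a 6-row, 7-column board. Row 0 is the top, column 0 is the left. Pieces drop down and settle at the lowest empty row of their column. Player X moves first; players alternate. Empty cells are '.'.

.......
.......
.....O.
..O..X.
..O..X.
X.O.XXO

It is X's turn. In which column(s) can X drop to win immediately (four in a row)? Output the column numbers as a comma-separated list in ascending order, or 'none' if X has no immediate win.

col 0: drop X → no win
col 1: drop X → no win
col 2: drop X → no win
col 3: drop X → no win
col 4: drop X → no win
col 5: drop X → no win
col 6: drop X → no win

Answer: none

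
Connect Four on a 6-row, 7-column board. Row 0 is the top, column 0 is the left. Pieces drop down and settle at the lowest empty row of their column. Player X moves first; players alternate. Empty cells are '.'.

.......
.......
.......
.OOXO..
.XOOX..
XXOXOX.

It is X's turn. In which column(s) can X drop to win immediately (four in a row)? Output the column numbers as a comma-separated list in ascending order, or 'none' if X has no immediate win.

Answer: 2

Derivation:
col 0: drop X → no win
col 1: drop X → no win
col 2: drop X → WIN!
col 3: drop X → no win
col 4: drop X → no win
col 5: drop X → no win
col 6: drop X → no win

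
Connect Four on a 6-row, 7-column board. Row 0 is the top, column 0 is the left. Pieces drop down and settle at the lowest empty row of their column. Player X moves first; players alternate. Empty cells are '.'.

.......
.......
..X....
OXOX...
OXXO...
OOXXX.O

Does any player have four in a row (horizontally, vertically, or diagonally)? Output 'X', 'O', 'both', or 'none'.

none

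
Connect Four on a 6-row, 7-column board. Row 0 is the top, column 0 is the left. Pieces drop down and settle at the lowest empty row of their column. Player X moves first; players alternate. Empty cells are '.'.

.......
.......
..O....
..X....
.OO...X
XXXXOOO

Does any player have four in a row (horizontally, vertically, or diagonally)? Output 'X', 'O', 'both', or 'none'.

X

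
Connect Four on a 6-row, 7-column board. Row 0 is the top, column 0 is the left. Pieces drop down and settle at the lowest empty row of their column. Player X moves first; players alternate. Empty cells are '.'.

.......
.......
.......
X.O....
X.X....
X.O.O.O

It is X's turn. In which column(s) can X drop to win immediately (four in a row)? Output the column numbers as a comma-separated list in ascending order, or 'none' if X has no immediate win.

Answer: 0

Derivation:
col 0: drop X → WIN!
col 1: drop X → no win
col 2: drop X → no win
col 3: drop X → no win
col 4: drop X → no win
col 5: drop X → no win
col 6: drop X → no win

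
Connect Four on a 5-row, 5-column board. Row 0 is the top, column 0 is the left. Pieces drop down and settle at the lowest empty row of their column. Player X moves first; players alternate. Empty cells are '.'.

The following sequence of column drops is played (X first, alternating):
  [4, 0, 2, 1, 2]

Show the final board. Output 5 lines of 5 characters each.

Move 1: X drops in col 4, lands at row 4
Move 2: O drops in col 0, lands at row 4
Move 3: X drops in col 2, lands at row 4
Move 4: O drops in col 1, lands at row 4
Move 5: X drops in col 2, lands at row 3

Answer: .....
.....
.....
..X..
OOX.X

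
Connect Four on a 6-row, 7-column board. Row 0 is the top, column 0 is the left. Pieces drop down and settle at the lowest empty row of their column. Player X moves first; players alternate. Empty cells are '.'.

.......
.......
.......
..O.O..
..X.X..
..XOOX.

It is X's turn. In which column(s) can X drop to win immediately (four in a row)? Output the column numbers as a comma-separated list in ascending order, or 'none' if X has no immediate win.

Answer: none

Derivation:
col 0: drop X → no win
col 1: drop X → no win
col 2: drop X → no win
col 3: drop X → no win
col 4: drop X → no win
col 5: drop X → no win
col 6: drop X → no win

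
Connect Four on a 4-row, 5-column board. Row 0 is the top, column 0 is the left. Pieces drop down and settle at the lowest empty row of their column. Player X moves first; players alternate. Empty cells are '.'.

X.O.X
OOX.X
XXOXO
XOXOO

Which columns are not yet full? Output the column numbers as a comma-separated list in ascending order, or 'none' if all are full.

Answer: 1,3

Derivation:
col 0: top cell = 'X' → FULL
col 1: top cell = '.' → open
col 2: top cell = 'O' → FULL
col 3: top cell = '.' → open
col 4: top cell = 'X' → FULL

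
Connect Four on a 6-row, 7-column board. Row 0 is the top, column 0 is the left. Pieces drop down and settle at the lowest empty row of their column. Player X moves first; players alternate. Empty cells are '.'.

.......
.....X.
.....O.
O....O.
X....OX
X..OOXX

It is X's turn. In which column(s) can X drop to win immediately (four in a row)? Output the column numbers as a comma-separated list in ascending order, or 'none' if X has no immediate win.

col 0: drop X → no win
col 1: drop X → no win
col 2: drop X → no win
col 3: drop X → no win
col 4: drop X → no win
col 5: drop X → no win
col 6: drop X → no win

Answer: none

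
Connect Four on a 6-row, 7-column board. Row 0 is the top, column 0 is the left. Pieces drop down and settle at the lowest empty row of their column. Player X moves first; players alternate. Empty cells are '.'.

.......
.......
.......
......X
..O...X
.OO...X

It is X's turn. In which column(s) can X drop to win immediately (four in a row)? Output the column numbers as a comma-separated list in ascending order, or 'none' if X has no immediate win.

Answer: 6

Derivation:
col 0: drop X → no win
col 1: drop X → no win
col 2: drop X → no win
col 3: drop X → no win
col 4: drop X → no win
col 5: drop X → no win
col 6: drop X → WIN!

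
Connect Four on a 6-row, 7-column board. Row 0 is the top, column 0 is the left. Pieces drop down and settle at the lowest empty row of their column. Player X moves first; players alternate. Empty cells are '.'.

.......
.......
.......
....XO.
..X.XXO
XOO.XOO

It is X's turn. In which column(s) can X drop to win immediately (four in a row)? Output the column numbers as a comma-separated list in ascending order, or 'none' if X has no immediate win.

Answer: 4

Derivation:
col 0: drop X → no win
col 1: drop X → no win
col 2: drop X → no win
col 3: drop X → no win
col 4: drop X → WIN!
col 5: drop X → no win
col 6: drop X → no win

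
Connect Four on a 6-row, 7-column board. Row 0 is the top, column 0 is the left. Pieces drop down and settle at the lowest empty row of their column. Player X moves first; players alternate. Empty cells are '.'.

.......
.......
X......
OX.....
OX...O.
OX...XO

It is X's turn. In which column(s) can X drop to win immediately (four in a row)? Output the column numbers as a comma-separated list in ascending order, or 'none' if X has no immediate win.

Answer: 1

Derivation:
col 0: drop X → no win
col 1: drop X → WIN!
col 2: drop X → no win
col 3: drop X → no win
col 4: drop X → no win
col 5: drop X → no win
col 6: drop X → no win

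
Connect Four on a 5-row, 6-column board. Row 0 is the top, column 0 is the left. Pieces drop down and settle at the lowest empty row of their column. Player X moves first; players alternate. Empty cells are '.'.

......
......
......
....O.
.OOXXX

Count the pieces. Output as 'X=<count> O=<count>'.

X=3 O=3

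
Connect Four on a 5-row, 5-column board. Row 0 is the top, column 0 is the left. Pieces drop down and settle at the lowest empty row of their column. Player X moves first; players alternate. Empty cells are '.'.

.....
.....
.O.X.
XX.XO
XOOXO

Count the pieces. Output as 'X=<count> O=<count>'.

X=6 O=5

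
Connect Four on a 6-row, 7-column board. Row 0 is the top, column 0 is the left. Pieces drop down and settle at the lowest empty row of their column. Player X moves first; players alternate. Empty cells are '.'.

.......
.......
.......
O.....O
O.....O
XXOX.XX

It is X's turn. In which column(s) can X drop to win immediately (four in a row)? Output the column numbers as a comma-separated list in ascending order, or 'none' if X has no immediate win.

col 0: drop X → no win
col 1: drop X → no win
col 2: drop X → no win
col 3: drop X → no win
col 4: drop X → WIN!
col 5: drop X → no win
col 6: drop X → no win

Answer: 4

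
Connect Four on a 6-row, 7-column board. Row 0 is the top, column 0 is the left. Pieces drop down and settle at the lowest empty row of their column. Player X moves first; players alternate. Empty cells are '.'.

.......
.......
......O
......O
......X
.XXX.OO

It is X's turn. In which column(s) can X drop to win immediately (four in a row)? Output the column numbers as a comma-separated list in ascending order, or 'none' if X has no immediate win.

col 0: drop X → WIN!
col 1: drop X → no win
col 2: drop X → no win
col 3: drop X → no win
col 4: drop X → WIN!
col 5: drop X → no win
col 6: drop X → no win

Answer: 0,4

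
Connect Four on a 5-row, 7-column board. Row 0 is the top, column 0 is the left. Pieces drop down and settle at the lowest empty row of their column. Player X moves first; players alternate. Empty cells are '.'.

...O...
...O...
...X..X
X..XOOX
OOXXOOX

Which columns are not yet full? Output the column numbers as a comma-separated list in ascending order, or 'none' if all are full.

Answer: 0,1,2,4,5,6

Derivation:
col 0: top cell = '.' → open
col 1: top cell = '.' → open
col 2: top cell = '.' → open
col 3: top cell = 'O' → FULL
col 4: top cell = '.' → open
col 5: top cell = '.' → open
col 6: top cell = '.' → open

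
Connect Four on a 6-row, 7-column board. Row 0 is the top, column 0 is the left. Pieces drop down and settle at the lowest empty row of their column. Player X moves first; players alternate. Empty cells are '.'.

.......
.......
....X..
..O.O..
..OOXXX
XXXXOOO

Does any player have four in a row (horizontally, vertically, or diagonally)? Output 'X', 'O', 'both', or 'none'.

X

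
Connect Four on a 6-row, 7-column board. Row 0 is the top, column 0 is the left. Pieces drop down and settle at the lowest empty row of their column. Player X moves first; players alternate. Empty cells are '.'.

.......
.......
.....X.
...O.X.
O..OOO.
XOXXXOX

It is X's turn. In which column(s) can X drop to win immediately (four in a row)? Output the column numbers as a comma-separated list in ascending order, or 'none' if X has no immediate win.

col 0: drop X → no win
col 1: drop X → no win
col 2: drop X → no win
col 3: drop X → no win
col 4: drop X → no win
col 5: drop X → no win
col 6: drop X → no win

Answer: none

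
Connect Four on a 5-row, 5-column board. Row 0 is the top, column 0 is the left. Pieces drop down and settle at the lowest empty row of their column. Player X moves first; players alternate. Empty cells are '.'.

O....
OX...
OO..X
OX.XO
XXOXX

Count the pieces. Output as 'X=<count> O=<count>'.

X=8 O=7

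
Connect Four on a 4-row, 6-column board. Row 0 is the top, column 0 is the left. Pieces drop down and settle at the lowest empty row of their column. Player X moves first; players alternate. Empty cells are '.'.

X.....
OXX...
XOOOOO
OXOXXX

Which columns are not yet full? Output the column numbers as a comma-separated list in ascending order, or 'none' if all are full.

Answer: 1,2,3,4,5

Derivation:
col 0: top cell = 'X' → FULL
col 1: top cell = '.' → open
col 2: top cell = '.' → open
col 3: top cell = '.' → open
col 4: top cell = '.' → open
col 5: top cell = '.' → open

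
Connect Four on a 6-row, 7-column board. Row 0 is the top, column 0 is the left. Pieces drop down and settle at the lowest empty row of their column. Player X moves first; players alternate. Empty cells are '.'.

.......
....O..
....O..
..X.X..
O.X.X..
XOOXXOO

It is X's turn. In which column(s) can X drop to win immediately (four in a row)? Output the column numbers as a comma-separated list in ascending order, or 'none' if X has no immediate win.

Answer: none

Derivation:
col 0: drop X → no win
col 1: drop X → no win
col 2: drop X → no win
col 3: drop X → no win
col 4: drop X → no win
col 5: drop X → no win
col 6: drop X → no win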